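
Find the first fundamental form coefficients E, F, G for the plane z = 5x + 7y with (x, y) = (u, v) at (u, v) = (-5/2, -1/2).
E = 26;  F = 35;  G = 50

Partials: r_u = (1, 0, 5), r_v = (0, 1, 7). As functions of (u, v):
  E = r_u · r_u = 26,
  F = r_u · r_v = 35,
  G = r_v · r_v = 50.
Evaluating at (u, v) = (-5/2, -1/2): E = 26, F = 35, G = 50.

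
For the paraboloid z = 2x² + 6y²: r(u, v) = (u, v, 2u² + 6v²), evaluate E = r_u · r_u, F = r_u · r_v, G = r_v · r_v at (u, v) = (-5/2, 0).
E = 101;  F = 0;  G = 1

Partials: r_u = (1, 0, 4*u), r_v = (0, 1, 12*v). As functions of (u, v):
  E = r_u · r_u = 16*u^2 + 1,
  F = r_u · r_v = 48*u*v,
  G = r_v · r_v = 144*v^2 + 1.
Evaluating at (u, v) = (-5/2, 0): E = 101, F = 0, G = 1.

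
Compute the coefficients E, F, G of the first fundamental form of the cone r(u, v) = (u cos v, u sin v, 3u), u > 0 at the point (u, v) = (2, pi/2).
E = 10;  F = 0;  G = 4

Partials: r_u = (cos(v), sin(v), 3), r_v = (-u*sin(v), u*cos(v), 0). As functions of (u, v):
  E = r_u · r_u = 10,
  F = r_u · r_v = 0,
  G = r_v · r_v = u^2.
Evaluating at (u, v) = (2, pi/2): E = 10, F = 0, G = 4.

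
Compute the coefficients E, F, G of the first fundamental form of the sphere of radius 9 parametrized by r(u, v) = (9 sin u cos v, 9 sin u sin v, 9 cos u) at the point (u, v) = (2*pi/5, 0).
E = 81;  F = 0;  G = 81*sqrt(5)/8 + 405/8

Partials: r_u = (9*cos(u)*cos(v), 9*sin(v)*cos(u), -9*sin(u)), r_v = (-9*sin(u)*sin(v), 9*sin(u)*cos(v), 0). As functions of (u, v):
  E = r_u · r_u = 81,
  F = r_u · r_v = 0,
  G = r_v · r_v = 81*sin(u)^2.
Evaluating at (u, v) = (2*pi/5, 0): E = 81, F = 0, G = 81*sqrt(5)/8 + 405/8.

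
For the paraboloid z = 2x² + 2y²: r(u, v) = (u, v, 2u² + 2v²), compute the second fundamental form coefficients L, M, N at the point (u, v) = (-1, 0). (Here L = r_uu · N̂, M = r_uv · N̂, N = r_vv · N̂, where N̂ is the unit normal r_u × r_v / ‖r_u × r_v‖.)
L = 4*sqrt(17)/17;  M = 0;  N = 4*sqrt(17)/17

Compute the unit normal N̂(u, v) = (-4*u/sqrt(16*u^2 + 16*v^2 + 1), -4*v/sqrt(16*u^2 + 16*v^2 + 1), 1/sqrt(16*u^2 + 16*v^2 + 1)), and the second partials r_uu, r_uv, r_vv. Take dot products:
  L(u, v) = r_uu · N̂ = 4/sqrt(16*u^2 + 16*v^2 + 1),
  M(u, v) = r_uv · N̂ = 0,
  N(u, v) = r_vv · N̂ = 4/sqrt(16*u^2 + 16*v^2 + 1).
Evaluating at (u, v) = (-1, 0):
  L = 4*sqrt(17)/17, M = 0, N = 4*sqrt(17)/17.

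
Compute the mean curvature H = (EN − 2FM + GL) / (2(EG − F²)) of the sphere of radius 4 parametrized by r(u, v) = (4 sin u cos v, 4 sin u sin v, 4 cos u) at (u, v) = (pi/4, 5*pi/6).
H = -1/4

With E = 16, F = 0, G = 16*sin(u)^2, L = -4*sin(u)/Abs(sin(u)), M = 0, N = -4*sin(u)^3/Abs(sin(u)), assemble
  H = (EN − 2FM + GL) / (2(EG − F²)) = -sin(u)/(4*Abs(sin(u))).
At (u, v) = (pi/4, 5*pi/6): H = -1/4.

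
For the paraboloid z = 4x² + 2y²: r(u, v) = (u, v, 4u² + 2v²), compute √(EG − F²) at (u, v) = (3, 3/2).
√(EG − F²)|_{(3, 3/2)} = sqrt(613)

E = 64*u^2 + 1, F = 32*u*v, G = 16*v^2 + 1; EG − F² = 64*u^2 + 16*v^2 + 1; √(EG − F²) = sqrt(64*u^2 + 16*v^2 + 1). At the given point: sqrt(613).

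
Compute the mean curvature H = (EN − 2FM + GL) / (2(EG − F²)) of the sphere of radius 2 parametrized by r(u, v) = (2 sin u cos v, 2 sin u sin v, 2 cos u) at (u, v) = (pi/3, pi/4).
H = -1/2

With E = 4, F = 0, G = 4*sin(u)^2, L = -2*sin(u)/Abs(sin(u)), M = 0, N = -2*sin(u)^3/Abs(sin(u)), assemble
  H = (EN − 2FM + GL) / (2(EG − F²)) = -sin(u)/(2*Abs(sin(u))).
At (u, v) = (pi/3, pi/4): H = -1/2.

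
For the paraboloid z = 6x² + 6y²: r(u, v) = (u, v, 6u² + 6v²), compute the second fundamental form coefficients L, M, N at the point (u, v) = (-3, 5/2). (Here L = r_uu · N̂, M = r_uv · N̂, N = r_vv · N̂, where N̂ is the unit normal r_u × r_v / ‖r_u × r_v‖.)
L = 12*sqrt(13)/169;  M = 0;  N = 12*sqrt(13)/169

Compute the unit normal N̂(u, v) = (-12*u/sqrt(144*u^2 + 144*v^2 + 1), -12*v/sqrt(144*u^2 + 144*v^2 + 1), 1/sqrt(144*u^2 + 144*v^2 + 1)), and the second partials r_uu, r_uv, r_vv. Take dot products:
  L(u, v) = r_uu · N̂ = 12/sqrt(144*u^2 + 144*v^2 + 1),
  M(u, v) = r_uv · N̂ = 0,
  N(u, v) = r_vv · N̂ = 12/sqrt(144*u^2 + 144*v^2 + 1).
Evaluating at (u, v) = (-3, 5/2):
  L = 12*sqrt(13)/169, M = 0, N = 12*sqrt(13)/169.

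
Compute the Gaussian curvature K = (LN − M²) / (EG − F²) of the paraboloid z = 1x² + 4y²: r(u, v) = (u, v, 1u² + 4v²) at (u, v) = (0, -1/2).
K = 16/289

Coefficients of the first fundamental form: E = 4*u^2 + 1, F = 16*u*v, G = 64*v^2 + 1.
Coefficients of the second fundamental form: L = 2/sqrt(4*u^2 + 64*v^2 + 1), M = 0, N = 8/sqrt(4*u^2 + 64*v^2 + 1).
Assemble K = (LN − M²)/(EG − F²) = 16/(16*u^4 + 512*u^2*v^2 + 8*u^2 + 4096*v^4 + 128*v^2 + 1). At (u, v) = (0, -1/2): K = 16/289.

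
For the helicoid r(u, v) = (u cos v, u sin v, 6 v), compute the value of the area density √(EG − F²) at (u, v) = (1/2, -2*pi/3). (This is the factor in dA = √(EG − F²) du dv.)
√(EG − F²)|_{(1/2, -2*pi/3)} = sqrt(145)/2

E = 1, F = 0, G = u^2 + 36, so EG − F² = u^2 + 36. Taking the positive square root: √(EG − F²) = sqrt(u^2 + 36). At (u, v) = (1/2, -2*pi/3): sqrt(145)/2.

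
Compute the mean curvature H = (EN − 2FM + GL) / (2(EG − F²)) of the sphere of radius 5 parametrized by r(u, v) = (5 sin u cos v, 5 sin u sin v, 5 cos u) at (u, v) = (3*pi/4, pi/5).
H = -1/5

With E = 25, F = 0, G = 25*sin(u)^2, L = -5*sin(u)/Abs(sin(u)), M = 0, N = -5*sin(u)^3/Abs(sin(u)), assemble
  H = (EN − 2FM + GL) / (2(EG − F²)) = -sin(u)/(5*Abs(sin(u))).
At (u, v) = (3*pi/4, pi/5): H = -1/5.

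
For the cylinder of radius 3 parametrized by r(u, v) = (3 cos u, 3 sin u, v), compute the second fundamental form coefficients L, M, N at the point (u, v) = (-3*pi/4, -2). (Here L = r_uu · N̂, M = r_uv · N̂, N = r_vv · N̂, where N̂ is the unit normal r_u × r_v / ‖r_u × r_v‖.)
L = -3;  M = 0;  N = 0

Compute the unit normal N̂(u, v) = (cos(u), sin(u), 0), and the second partials r_uu, r_uv, r_vv. Take dot products:
  L(u, v) = r_uu · N̂ = -3,
  M(u, v) = r_uv · N̂ = 0,
  N(u, v) = r_vv · N̂ = 0.
Evaluating at (u, v) = (-3*pi/4, -2):
  L = -3, M = 0, N = 0.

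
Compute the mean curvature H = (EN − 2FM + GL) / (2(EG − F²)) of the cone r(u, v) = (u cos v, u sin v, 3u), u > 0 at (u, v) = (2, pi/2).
H = 3*sqrt(10)/40

With E = 10, F = 0, G = u^2, L = 0, M = 0, N = 3*sqrt(10)*u^2/(10*Abs(u)), assemble
  H = (EN − 2FM + GL) / (2(EG − F²)) = 3*sqrt(10)/(20*Abs(u)).
At (u, v) = (2, pi/2): H = 3*sqrt(10)/40.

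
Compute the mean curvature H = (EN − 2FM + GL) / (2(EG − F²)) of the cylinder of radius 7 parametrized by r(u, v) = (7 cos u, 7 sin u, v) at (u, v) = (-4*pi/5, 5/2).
H = -1/14

With E = 49, F = 0, G = 1, L = -7, M = 0, N = 0, assemble
  H = (EN − 2FM + GL) / (2(EG − F²)) = -1/14.
At (u, v) = (-4*pi/5, 5/2): H = -1/14.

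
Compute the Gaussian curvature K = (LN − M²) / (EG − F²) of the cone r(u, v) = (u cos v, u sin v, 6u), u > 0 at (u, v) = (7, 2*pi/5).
K = 0

Coefficients of the first fundamental form: E = 37, F = 0, G = u^2.
Coefficients of the second fundamental form: L = 0, M = 0, N = 6*sqrt(37)*u^2/(37*Abs(u)).
Assemble K = (LN − M²)/(EG − F²) = 0. At (u, v) = (7, 2*pi/5): K = 0.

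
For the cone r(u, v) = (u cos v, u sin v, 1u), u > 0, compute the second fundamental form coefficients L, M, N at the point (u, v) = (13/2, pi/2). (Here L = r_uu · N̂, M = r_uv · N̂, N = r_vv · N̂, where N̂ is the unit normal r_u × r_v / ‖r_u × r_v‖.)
L = 0;  M = 0;  N = 13*sqrt(2)/4

Compute the unit normal N̂(u, v) = (-sqrt(2)*u*cos(v)/(2*Abs(u)), -sqrt(2)*u*sin(v)/(2*Abs(u)), sqrt(2)*u/(2*Abs(u))), and the second partials r_uu, r_uv, r_vv. Take dot products:
  L(u, v) = r_uu · N̂ = 0,
  M(u, v) = r_uv · N̂ = 0,
  N(u, v) = r_vv · N̂ = sqrt(2)*u^2/(2*Abs(u)).
Evaluating at (u, v) = (13/2, pi/2):
  L = 0, M = 0, N = 13*sqrt(2)/4.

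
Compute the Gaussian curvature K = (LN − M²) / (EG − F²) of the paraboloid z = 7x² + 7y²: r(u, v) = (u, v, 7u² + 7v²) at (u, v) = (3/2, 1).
K = 49/101761

Coefficients of the first fundamental form: E = 196*u^2 + 1, F = 196*u*v, G = 196*v^2 + 1.
Coefficients of the second fundamental form: L = 14/sqrt(196*u^2 + 196*v^2 + 1), M = 0, N = 14/sqrt(196*u^2 + 196*v^2 + 1).
Assemble K = (LN − M²)/(EG − F²) = 196/(38416*u^4 + 76832*u^2*v^2 + 392*u^2 + 38416*v^4 + 392*v^2 + 1). At (u, v) = (3/2, 1): K = 49/101761.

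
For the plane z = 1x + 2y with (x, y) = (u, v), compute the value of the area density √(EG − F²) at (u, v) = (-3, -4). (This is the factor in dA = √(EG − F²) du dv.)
√(EG − F²)|_{(-3, -4)} = sqrt(6)

E = 2, F = 2, G = 5, so EG − F² = 6. Taking the positive square root: √(EG − F²) = sqrt(6). At (u, v) = (-3, -4): sqrt(6).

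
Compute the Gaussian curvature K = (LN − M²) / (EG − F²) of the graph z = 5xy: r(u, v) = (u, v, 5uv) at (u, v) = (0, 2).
K = -25/10201

Coefficients of the first fundamental form: E = 25*v^2 + 1, F = 25*u*v, G = 25*u^2 + 1.
Coefficients of the second fundamental form: L = 0, M = 5/sqrt(25*u^2 + 25*v^2 + 1), N = 0.
Assemble K = (LN − M²)/(EG − F²) = -25/(625*u^4 + 1250*u^2*v^2 + 50*u^2 + 625*v^4 + 50*v^2 + 1). At (u, v) = (0, 2): K = -25/10201.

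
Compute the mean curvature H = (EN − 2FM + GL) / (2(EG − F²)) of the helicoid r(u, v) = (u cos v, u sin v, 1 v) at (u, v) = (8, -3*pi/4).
H = 0

With E = 1, F = 0, G = u^2 + 1, L = 0, M = -1/sqrt(u^2 + 1), N = 0, assemble
  H = (EN − 2FM + GL) / (2(EG − F²)) = 0.
At (u, v) = (8, -3*pi/4): H = 0.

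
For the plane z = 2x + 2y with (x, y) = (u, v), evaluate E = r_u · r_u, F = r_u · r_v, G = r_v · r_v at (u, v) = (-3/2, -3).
E = 5;  F = 4;  G = 5

Partials: r_u = (1, 0, 2), r_v = (0, 1, 2). As functions of (u, v):
  E = r_u · r_u = 5,
  F = r_u · r_v = 4,
  G = r_v · r_v = 5.
Evaluating at (u, v) = (-3/2, -3): E = 5, F = 4, G = 5.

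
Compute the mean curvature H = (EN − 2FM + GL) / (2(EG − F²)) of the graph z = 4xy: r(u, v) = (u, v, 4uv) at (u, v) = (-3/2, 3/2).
H = 144*sqrt(73)/5329

With E = 16*v^2 + 1, F = 16*u*v, G = 16*u^2 + 1, L = 0, M = 4/sqrt(16*u^2 + 16*v^2 + 1), N = 0, assemble
  H = (EN − 2FM + GL) / (2(EG − F²)) = -64*u*v/(16*u^2 + 16*v^2 + 1)^(3/2).
At (u, v) = (-3/2, 3/2): H = 144*sqrt(73)/5329.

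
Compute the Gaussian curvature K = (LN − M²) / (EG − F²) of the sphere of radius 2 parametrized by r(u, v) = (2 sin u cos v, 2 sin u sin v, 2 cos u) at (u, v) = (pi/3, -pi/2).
K = 1/4

Coefficients of the first fundamental form: E = 4, F = 0, G = 4*sin(u)^2.
Coefficients of the second fundamental form: L = -2*sin(u)/Abs(sin(u)), M = 0, N = -2*sin(u)^3/Abs(sin(u)).
Assemble K = (LN − M²)/(EG − F²) = 1/4. At (u, v) = (pi/3, -pi/2): K = 1/4.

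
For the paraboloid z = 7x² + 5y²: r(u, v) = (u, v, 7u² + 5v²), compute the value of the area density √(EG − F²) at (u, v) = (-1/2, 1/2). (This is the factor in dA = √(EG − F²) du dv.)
√(EG − F²)|_{(-1/2, 1/2)} = 5*sqrt(3)

E = 196*u^2 + 1, F = 140*u*v, G = 100*v^2 + 1, so EG − F² = 196*u^2 + 100*v^2 + 1. Taking the positive square root: √(EG − F²) = sqrt(196*u^2 + 100*v^2 + 1). At (u, v) = (-1/2, 1/2): 5*sqrt(3).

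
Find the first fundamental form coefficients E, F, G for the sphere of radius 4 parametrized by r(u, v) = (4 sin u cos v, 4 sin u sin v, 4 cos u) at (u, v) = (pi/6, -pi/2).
E = 16;  F = 0;  G = 4

Partials: r_u = (4*cos(u)*cos(v), 4*sin(v)*cos(u), -4*sin(u)), r_v = (-4*sin(u)*sin(v), 4*sin(u)*cos(v), 0). As functions of (u, v):
  E = r_u · r_u = 16,
  F = r_u · r_v = 0,
  G = r_v · r_v = 16*sin(u)^2.
Evaluating at (u, v) = (pi/6, -pi/2): E = 16, F = 0, G = 4.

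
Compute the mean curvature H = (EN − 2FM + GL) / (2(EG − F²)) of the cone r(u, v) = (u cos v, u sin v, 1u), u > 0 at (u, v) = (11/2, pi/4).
H = sqrt(2)/22

With E = 2, F = 0, G = u^2, L = 0, M = 0, N = sqrt(2)*u^2/(2*Abs(u)), assemble
  H = (EN − 2FM + GL) / (2(EG − F²)) = sqrt(2)/(4*Abs(u)).
At (u, v) = (11/2, pi/4): H = sqrt(2)/22.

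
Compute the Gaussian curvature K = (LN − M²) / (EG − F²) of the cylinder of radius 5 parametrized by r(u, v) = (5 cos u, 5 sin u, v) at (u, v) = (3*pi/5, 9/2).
K = 0

Coefficients of the first fundamental form: E = 25, F = 0, G = 1.
Coefficients of the second fundamental form: L = -5, M = 0, N = 0.
Assemble K = (LN − M²)/(EG − F²) = 0. At (u, v) = (3*pi/5, 9/2): K = 0.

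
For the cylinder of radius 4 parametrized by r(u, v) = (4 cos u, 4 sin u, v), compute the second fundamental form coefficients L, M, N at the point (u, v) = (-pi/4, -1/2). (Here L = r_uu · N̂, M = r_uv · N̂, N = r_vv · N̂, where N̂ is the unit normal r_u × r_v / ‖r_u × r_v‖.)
L = -4;  M = 0;  N = 0

Compute the unit normal N̂(u, v) = (cos(u), sin(u), 0), and the second partials r_uu, r_uv, r_vv. Take dot products:
  L(u, v) = r_uu · N̂ = -4,
  M(u, v) = r_uv · N̂ = 0,
  N(u, v) = r_vv · N̂ = 0.
Evaluating at (u, v) = (-pi/4, -1/2):
  L = -4, M = 0, N = 0.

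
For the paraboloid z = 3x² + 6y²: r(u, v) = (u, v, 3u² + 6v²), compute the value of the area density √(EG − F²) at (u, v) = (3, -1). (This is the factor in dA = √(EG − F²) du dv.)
√(EG − F²)|_{(3, -1)} = sqrt(469)

E = 36*u^2 + 1, F = 72*u*v, G = 144*v^2 + 1, so EG − F² = 36*u^2 + 144*v^2 + 1. Taking the positive square root: √(EG − F²) = sqrt(36*u^2 + 144*v^2 + 1). At (u, v) = (3, -1): sqrt(469).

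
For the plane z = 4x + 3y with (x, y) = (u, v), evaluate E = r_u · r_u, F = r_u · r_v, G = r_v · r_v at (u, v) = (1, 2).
E = 17;  F = 12;  G = 10

Partials: r_u = (1, 0, 4), r_v = (0, 1, 3). As functions of (u, v):
  E = r_u · r_u = 17,
  F = r_u · r_v = 12,
  G = r_v · r_v = 10.
Evaluating at (u, v) = (1, 2): E = 17, F = 12, G = 10.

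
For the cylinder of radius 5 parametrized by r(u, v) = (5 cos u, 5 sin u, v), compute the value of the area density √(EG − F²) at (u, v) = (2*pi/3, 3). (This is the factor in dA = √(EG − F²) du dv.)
√(EG − F²)|_{(2*pi/3, 3)} = 5

E = 25, F = 0, G = 1, so EG − F² = 25. Taking the positive square root: √(EG − F²) = 5. At (u, v) = (2*pi/3, 3): 5.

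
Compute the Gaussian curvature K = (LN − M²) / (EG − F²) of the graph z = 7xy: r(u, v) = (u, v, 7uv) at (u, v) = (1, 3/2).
K = -784/410881

Coefficients of the first fundamental form: E = 49*v^2 + 1, F = 49*u*v, G = 49*u^2 + 1.
Coefficients of the second fundamental form: L = 0, M = 7/sqrt(49*u^2 + 49*v^2 + 1), N = 0.
Assemble K = (LN − M²)/(EG − F²) = -49/(2401*u^4 + 4802*u^2*v^2 + 98*u^2 + 2401*v^4 + 98*v^2 + 1). At (u, v) = (1, 3/2): K = -784/410881.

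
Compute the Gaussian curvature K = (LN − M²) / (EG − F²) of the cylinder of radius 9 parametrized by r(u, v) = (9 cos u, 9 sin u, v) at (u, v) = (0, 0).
K = 0

Coefficients of the first fundamental form: E = 81, F = 0, G = 1.
Coefficients of the second fundamental form: L = -9, M = 0, N = 0.
Assemble K = (LN − M²)/(EG − F²) = 0. At (u, v) = (0, 0): K = 0.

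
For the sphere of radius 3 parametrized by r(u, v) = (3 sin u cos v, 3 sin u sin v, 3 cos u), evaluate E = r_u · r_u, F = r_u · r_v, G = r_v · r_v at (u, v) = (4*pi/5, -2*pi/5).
E = 9;  F = 0;  G = 45/8 - 9*sqrt(5)/8

Partials: r_u = (3*cos(u)*cos(v), 3*sin(v)*cos(u), -3*sin(u)), r_v = (-3*sin(u)*sin(v), 3*sin(u)*cos(v), 0). As functions of (u, v):
  E = r_u · r_u = 9,
  F = r_u · r_v = 0,
  G = r_v · r_v = 9*sin(u)^2.
Evaluating at (u, v) = (4*pi/5, -2*pi/5): E = 9, F = 0, G = 45/8 - 9*sqrt(5)/8.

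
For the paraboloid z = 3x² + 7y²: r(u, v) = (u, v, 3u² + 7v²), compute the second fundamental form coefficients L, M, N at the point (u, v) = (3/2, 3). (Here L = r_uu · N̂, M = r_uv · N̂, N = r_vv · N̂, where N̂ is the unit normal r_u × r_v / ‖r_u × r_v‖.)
L = 3*sqrt(1846)/923;  M = 0;  N = 7*sqrt(1846)/923

Compute the unit normal N̂(u, v) = (-6*u/sqrt(36*u^2 + 196*v^2 + 1), -14*v/sqrt(36*u^2 + 196*v^2 + 1), 1/sqrt(36*u^2 + 196*v^2 + 1)), and the second partials r_uu, r_uv, r_vv. Take dot products:
  L(u, v) = r_uu · N̂ = 6/sqrt(36*u^2 + 196*v^2 + 1),
  M(u, v) = r_uv · N̂ = 0,
  N(u, v) = r_vv · N̂ = 14/sqrt(36*u^2 + 196*v^2 + 1).
Evaluating at (u, v) = (3/2, 3):
  L = 3*sqrt(1846)/923, M = 0, N = 7*sqrt(1846)/923.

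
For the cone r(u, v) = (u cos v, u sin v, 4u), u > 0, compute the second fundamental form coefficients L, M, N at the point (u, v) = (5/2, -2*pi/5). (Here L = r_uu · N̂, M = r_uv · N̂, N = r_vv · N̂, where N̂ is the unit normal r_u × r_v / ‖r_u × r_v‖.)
L = 0;  M = 0;  N = 10*sqrt(17)/17

Compute the unit normal N̂(u, v) = (-4*sqrt(17)*u*cos(v)/(17*Abs(u)), -4*sqrt(17)*u*sin(v)/(17*Abs(u)), sqrt(17)*u/(17*Abs(u))), and the second partials r_uu, r_uv, r_vv. Take dot products:
  L(u, v) = r_uu · N̂ = 0,
  M(u, v) = r_uv · N̂ = 0,
  N(u, v) = r_vv · N̂ = 4*sqrt(17)*u^2/(17*Abs(u)).
Evaluating at (u, v) = (5/2, -2*pi/5):
  L = 0, M = 0, N = 10*sqrt(17)/17.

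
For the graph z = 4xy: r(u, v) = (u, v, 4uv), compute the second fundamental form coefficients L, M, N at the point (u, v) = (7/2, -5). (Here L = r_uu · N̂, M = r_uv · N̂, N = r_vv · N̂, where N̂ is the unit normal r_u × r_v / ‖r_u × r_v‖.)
L = 0;  M = 4*sqrt(597)/597;  N = 0

Compute the unit normal N̂(u, v) = (-4*v/sqrt(16*u^2 + 16*v^2 + 1), -4*u/sqrt(16*u^2 + 16*v^2 + 1), 1/sqrt(16*u^2 + 16*v^2 + 1)), and the second partials r_uu, r_uv, r_vv. Take dot products:
  L(u, v) = r_uu · N̂ = 0,
  M(u, v) = r_uv · N̂ = 4/sqrt(16*u^2 + 16*v^2 + 1),
  N(u, v) = r_vv · N̂ = 0.
Evaluating at (u, v) = (7/2, -5):
  L = 0, M = 4*sqrt(597)/597, N = 0.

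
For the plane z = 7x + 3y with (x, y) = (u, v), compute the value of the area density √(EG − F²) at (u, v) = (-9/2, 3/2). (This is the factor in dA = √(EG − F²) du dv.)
√(EG − F²)|_{(-9/2, 3/2)} = sqrt(59)

E = 50, F = 21, G = 10, so EG − F² = 59. Taking the positive square root: √(EG − F²) = sqrt(59). At (u, v) = (-9/2, 3/2): sqrt(59).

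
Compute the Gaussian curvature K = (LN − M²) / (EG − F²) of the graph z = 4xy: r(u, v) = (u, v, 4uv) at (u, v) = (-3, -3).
K = -16/83521

Coefficients of the first fundamental form: E = 16*v^2 + 1, F = 16*u*v, G = 16*u^2 + 1.
Coefficients of the second fundamental form: L = 0, M = 4/sqrt(16*u^2 + 16*v^2 + 1), N = 0.
Assemble K = (LN − M²)/(EG − F²) = -16/(256*u^4 + 512*u^2*v^2 + 32*u^2 + 256*v^4 + 32*v^2 + 1). At (u, v) = (-3, -3): K = -16/83521.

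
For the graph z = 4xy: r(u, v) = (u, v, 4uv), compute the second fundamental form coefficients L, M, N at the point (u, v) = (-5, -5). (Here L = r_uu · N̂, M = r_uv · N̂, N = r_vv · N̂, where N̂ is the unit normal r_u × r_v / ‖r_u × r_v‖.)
L = 0;  M = 4*sqrt(89)/267;  N = 0

Compute the unit normal N̂(u, v) = (-4*v/sqrt(16*u^2 + 16*v^2 + 1), -4*u/sqrt(16*u^2 + 16*v^2 + 1), 1/sqrt(16*u^2 + 16*v^2 + 1)), and the second partials r_uu, r_uv, r_vv. Take dot products:
  L(u, v) = r_uu · N̂ = 0,
  M(u, v) = r_uv · N̂ = 4/sqrt(16*u^2 + 16*v^2 + 1),
  N(u, v) = r_vv · N̂ = 0.
Evaluating at (u, v) = (-5, -5):
  L = 0, M = 4*sqrt(89)/267, N = 0.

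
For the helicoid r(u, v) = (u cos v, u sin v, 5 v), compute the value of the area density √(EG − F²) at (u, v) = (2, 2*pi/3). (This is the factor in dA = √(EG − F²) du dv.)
√(EG − F²)|_{(2, 2*pi/3)} = sqrt(29)

E = 1, F = 0, G = u^2 + 25, so EG − F² = u^2 + 25. Taking the positive square root: √(EG − F²) = sqrt(u^2 + 25). At (u, v) = (2, 2*pi/3): sqrt(29).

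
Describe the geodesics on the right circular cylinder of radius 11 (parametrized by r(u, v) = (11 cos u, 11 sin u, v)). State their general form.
The cylinder is flat (K = 0) and locally isometric to the plane via the development (u, v) ↦ (11 u, v). Geodesics are the pre-images of straight lines: circles (v constant), vertical lines (u constant), and helices (v = c · u + d) for constants c, d.

A right cylinder has E = 11², F = 0, G = 1, so EG − F² = 11², and L = −11, M = N = 0, giving K = (LN − M²)/(EG − F²) = 0 everywhere. A flat surface is locally isometric to the Euclidean plane via the map (u, v) ↦ (11 u, v). Straight lines in the (x̃, ỹ) plane pull back to: (a) horizontal circles (v = const), (b) vertical generators (u = const), and (c) helices (11 u tan θ = v, i.e. v = c · u + d).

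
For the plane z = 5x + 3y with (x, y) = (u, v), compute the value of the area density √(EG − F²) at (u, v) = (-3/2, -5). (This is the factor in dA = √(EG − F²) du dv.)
√(EG − F²)|_{(-3/2, -5)} = sqrt(35)

E = 26, F = 15, G = 10, so EG − F² = 35. Taking the positive square root: √(EG − F²) = sqrt(35). At (u, v) = (-3/2, -5): sqrt(35).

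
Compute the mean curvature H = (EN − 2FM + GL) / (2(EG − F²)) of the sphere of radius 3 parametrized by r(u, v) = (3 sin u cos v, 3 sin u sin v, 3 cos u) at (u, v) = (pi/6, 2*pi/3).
H = -1/3

With E = 9, F = 0, G = 9*sin(u)^2, L = -3*sin(u)/Abs(sin(u)), M = 0, N = -3*sin(u)^3/Abs(sin(u)), assemble
  H = (EN − 2FM + GL) / (2(EG − F²)) = -sin(u)/(3*Abs(sin(u))).
At (u, v) = (pi/6, 2*pi/3): H = -1/3.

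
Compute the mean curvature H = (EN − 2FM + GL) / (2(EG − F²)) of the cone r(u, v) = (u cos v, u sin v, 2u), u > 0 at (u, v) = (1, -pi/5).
H = sqrt(5)/5

With E = 5, F = 0, G = u^2, L = 0, M = 0, N = 2*sqrt(5)*u^2/(5*Abs(u)), assemble
  H = (EN − 2FM + GL) / (2(EG − F²)) = sqrt(5)/(5*Abs(u)).
At (u, v) = (1, -pi/5): H = sqrt(5)/5.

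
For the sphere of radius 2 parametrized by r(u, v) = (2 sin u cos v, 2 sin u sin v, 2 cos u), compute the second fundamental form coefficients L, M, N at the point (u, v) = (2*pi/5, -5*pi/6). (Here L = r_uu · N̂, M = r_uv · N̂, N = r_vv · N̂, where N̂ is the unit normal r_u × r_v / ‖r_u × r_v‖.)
L = -2;  M = 0;  N = -5/4 - sqrt(5)/4

Compute the unit normal N̂(u, v) = (sin(u)^2*cos(v)/Abs(sin(u)), sin(u)^2*sin(v)/Abs(sin(u)), sin(2*u)/(2*Abs(sin(u)))), and the second partials r_uu, r_uv, r_vv. Take dot products:
  L(u, v) = r_uu · N̂ = -2*sin(u)/Abs(sin(u)),
  M(u, v) = r_uv · N̂ = 0,
  N(u, v) = r_vv · N̂ = -2*sin(u)^3/Abs(sin(u)).
Evaluating at (u, v) = (2*pi/5, -5*pi/6):
  L = -2, M = 0, N = -5/4 - sqrt(5)/4.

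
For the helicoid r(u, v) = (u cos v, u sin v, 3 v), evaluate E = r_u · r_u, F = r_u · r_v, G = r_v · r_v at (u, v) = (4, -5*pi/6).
E = 1;  F = 0;  G = 25

Partials: r_u = (cos(v), sin(v), 0), r_v = (-u*sin(v), u*cos(v), 3). As functions of (u, v):
  E = r_u · r_u = 1,
  F = r_u · r_v = 0,
  G = r_v · r_v = u^2 + 9.
Evaluating at (u, v) = (4, -5*pi/6): E = 1, F = 0, G = 25.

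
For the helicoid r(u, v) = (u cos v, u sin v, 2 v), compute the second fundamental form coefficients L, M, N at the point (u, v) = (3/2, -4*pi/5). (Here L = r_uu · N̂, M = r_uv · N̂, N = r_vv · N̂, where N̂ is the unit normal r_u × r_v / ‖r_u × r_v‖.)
L = 0;  M = -4/5;  N = 0

Compute the unit normal N̂(u, v) = (2*sin(v)/sqrt(u^2 + 4), -2*cos(v)/sqrt(u^2 + 4), u/sqrt(u^2 + 4)), and the second partials r_uu, r_uv, r_vv. Take dot products:
  L(u, v) = r_uu · N̂ = 0,
  M(u, v) = r_uv · N̂ = -2/sqrt(u^2 + 4),
  N(u, v) = r_vv · N̂ = 0.
Evaluating at (u, v) = (3/2, -4*pi/5):
  L = 0, M = -4/5, N = 0.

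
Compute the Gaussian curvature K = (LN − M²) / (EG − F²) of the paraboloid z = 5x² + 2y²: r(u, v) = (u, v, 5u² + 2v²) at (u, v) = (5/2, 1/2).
K = 2/19845

Coefficients of the first fundamental form: E = 100*u^2 + 1, F = 40*u*v, G = 16*v^2 + 1.
Coefficients of the second fundamental form: L = 10/sqrt(100*u^2 + 16*v^2 + 1), M = 0, N = 4/sqrt(100*u^2 + 16*v^2 + 1).
Assemble K = (LN − M²)/(EG − F²) = 40/(10000*u^4 + 3200*u^2*v^2 + 200*u^2 + 256*v^4 + 32*v^2 + 1). At (u, v) = (5/2, 1/2): K = 2/19845.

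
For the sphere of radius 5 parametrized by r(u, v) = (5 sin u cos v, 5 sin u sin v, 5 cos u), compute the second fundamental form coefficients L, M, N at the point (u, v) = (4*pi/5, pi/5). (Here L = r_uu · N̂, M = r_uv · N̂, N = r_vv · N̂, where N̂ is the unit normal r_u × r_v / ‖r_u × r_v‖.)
L = -5;  M = 0;  N = -25/8 + 5*sqrt(5)/8

Compute the unit normal N̂(u, v) = (sin(u)^2*cos(v)/Abs(sin(u)), sin(u)^2*sin(v)/Abs(sin(u)), sin(2*u)/(2*Abs(sin(u)))), and the second partials r_uu, r_uv, r_vv. Take dot products:
  L(u, v) = r_uu · N̂ = -5*sin(u)/Abs(sin(u)),
  M(u, v) = r_uv · N̂ = 0,
  N(u, v) = r_vv · N̂ = -5*sin(u)^3/Abs(sin(u)).
Evaluating at (u, v) = (4*pi/5, pi/5):
  L = -5, M = 0, N = -25/8 + 5*sqrt(5)/8.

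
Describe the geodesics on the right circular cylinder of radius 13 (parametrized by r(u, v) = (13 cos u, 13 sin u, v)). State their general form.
The cylinder is flat (K = 0) and locally isometric to the plane via the development (u, v) ↦ (13 u, v). Geodesics are the pre-images of straight lines: circles (v constant), vertical lines (u constant), and helices (v = c · u + d) for constants c, d.

A right cylinder has E = 13², F = 0, G = 1, so EG − F² = 13², and L = −13, M = N = 0, giving K = (LN − M²)/(EG − F²) = 0 everywhere. A flat surface is locally isometric to the Euclidean plane via the map (u, v) ↦ (13 u, v). Straight lines in the (x̃, ỹ) plane pull back to: (a) horizontal circles (v = const), (b) vertical generators (u = const), and (c) helices (13 u tan θ = v, i.e. v = c · u + d).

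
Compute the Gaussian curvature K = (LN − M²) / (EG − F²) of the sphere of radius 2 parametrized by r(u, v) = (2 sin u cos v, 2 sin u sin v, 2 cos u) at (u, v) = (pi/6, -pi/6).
K = 1/4

Coefficients of the first fundamental form: E = 4, F = 0, G = 4*sin(u)^2.
Coefficients of the second fundamental form: L = -2*sin(u)/Abs(sin(u)), M = 0, N = -2*sin(u)^3/Abs(sin(u)).
Assemble K = (LN − M²)/(EG − F²) = 1/4. At (u, v) = (pi/6, -pi/6): K = 1/4.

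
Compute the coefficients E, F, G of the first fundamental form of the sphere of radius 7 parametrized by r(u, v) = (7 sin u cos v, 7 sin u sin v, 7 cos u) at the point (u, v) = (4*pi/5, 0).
E = 49;  F = 0;  G = 245/8 - 49*sqrt(5)/8

Partials: r_u = (7*cos(u)*cos(v), 7*sin(v)*cos(u), -7*sin(u)), r_v = (-7*sin(u)*sin(v), 7*sin(u)*cos(v), 0). As functions of (u, v):
  E = r_u · r_u = 49,
  F = r_u · r_v = 0,
  G = r_v · r_v = 49*sin(u)^2.
Evaluating at (u, v) = (4*pi/5, 0): E = 49, F = 0, G = 245/8 - 49*sqrt(5)/8.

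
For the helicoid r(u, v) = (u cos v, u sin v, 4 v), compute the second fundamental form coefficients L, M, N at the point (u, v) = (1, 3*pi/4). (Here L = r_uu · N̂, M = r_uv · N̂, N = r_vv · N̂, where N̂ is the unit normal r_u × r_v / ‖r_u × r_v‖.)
L = 0;  M = -4*sqrt(17)/17;  N = 0

Compute the unit normal N̂(u, v) = (4*sin(v)/sqrt(u^2 + 16), -4*cos(v)/sqrt(u^2 + 16), u/sqrt(u^2 + 16)), and the second partials r_uu, r_uv, r_vv. Take dot products:
  L(u, v) = r_uu · N̂ = 0,
  M(u, v) = r_uv · N̂ = -4/sqrt(u^2 + 16),
  N(u, v) = r_vv · N̂ = 0.
Evaluating at (u, v) = (1, 3*pi/4):
  L = 0, M = -4*sqrt(17)/17, N = 0.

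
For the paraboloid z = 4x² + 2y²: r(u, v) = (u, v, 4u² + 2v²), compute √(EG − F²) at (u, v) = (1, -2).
√(EG − F²)|_{(1, -2)} = sqrt(129)

E = 64*u^2 + 1, F = 32*u*v, G = 16*v^2 + 1; EG − F² = 64*u^2 + 16*v^2 + 1; √(EG − F²) = sqrt(64*u^2 + 16*v^2 + 1). At the given point: sqrt(129).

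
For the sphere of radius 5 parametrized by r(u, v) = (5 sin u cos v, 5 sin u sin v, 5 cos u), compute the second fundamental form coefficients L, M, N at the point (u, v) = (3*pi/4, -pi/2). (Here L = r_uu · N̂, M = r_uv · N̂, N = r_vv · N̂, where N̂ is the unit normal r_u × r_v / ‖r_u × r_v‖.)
L = -5;  M = 0;  N = -5/2

Compute the unit normal N̂(u, v) = (sin(u)^2*cos(v)/Abs(sin(u)), sin(u)^2*sin(v)/Abs(sin(u)), sin(2*u)/(2*Abs(sin(u)))), and the second partials r_uu, r_uv, r_vv. Take dot products:
  L(u, v) = r_uu · N̂ = -5*sin(u)/Abs(sin(u)),
  M(u, v) = r_uv · N̂ = 0,
  N(u, v) = r_vv · N̂ = -5*sin(u)^3/Abs(sin(u)).
Evaluating at (u, v) = (3*pi/4, -pi/2):
  L = -5, M = 0, N = -5/2.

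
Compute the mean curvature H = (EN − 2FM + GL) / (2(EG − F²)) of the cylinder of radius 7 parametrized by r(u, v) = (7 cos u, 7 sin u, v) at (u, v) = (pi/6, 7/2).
H = -1/14

With E = 49, F = 0, G = 1, L = -7, M = 0, N = 0, assemble
  H = (EN − 2FM + GL) / (2(EG − F²)) = -1/14.
At (u, v) = (pi/6, 7/2): H = -1/14.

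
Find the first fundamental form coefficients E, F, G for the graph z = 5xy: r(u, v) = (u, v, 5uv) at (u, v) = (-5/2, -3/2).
E = 229/4;  F = 375/4;  G = 629/4

Partials: r_u = (1, 0, 5*v), r_v = (0, 1, 5*u). As functions of (u, v):
  E = r_u · r_u = 25*v^2 + 1,
  F = r_u · r_v = 25*u*v,
  G = r_v · r_v = 25*u^2 + 1.
Evaluating at (u, v) = (-5/2, -3/2): E = 229/4, F = 375/4, G = 629/4.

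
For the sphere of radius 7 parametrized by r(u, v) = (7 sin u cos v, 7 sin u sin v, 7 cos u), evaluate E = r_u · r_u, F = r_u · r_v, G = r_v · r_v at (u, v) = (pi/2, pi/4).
E = 49;  F = 0;  G = 49

Partials: r_u = (7*cos(u)*cos(v), 7*sin(v)*cos(u), -7*sin(u)), r_v = (-7*sin(u)*sin(v), 7*sin(u)*cos(v), 0). As functions of (u, v):
  E = r_u · r_u = 49,
  F = r_u · r_v = 0,
  G = r_v · r_v = 49*sin(u)^2.
Evaluating at (u, v) = (pi/2, pi/4): E = 49, F = 0, G = 49.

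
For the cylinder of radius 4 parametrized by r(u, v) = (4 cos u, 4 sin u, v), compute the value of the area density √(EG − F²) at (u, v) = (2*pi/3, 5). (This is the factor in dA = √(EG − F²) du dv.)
√(EG − F²)|_{(2*pi/3, 5)} = 4

E = 16, F = 0, G = 1, so EG − F² = 16. Taking the positive square root: √(EG − F²) = 4. At (u, v) = (2*pi/3, 5): 4.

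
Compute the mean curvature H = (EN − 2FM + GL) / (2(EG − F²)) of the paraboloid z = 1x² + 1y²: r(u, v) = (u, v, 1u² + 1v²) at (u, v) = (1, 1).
H = 10/27

With E = 4*u^2 + 1, F = 4*u*v, G = 4*v^2 + 1, L = 2/sqrt(4*u^2 + 4*v^2 + 1), M = 0, N = 2/sqrt(4*u^2 + 4*v^2 + 1), assemble
  H = (EN − 2FM + GL) / (2(EG − F²)) = 2*(2*u^2 + 2*v^2 + 1)/(4*u^2 + 4*v^2 + 1)^(3/2).
At (u, v) = (1, 1): H = 10/27.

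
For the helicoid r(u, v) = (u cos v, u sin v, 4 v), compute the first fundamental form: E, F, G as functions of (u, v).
E = 1;  F = 0;  G = u^2 + 16

Compute partials: r_u = (cos(v), sin(v), 0), r_v = (-u*sin(v), u*cos(v), 4). Then
  E = r_u · r_u = 1,
  F = r_u · r_v = 0,
  G = r_v · r_v = u^2 + 16.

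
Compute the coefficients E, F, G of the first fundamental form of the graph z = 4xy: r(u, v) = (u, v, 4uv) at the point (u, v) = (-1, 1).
E = 17;  F = -16;  G = 17

Partials: r_u = (1, 0, 4*v), r_v = (0, 1, 4*u). As functions of (u, v):
  E = r_u · r_u = 16*v^2 + 1,
  F = r_u · r_v = 16*u*v,
  G = r_v · r_v = 16*u^2 + 1.
Evaluating at (u, v) = (-1, 1): E = 17, F = -16, G = 17.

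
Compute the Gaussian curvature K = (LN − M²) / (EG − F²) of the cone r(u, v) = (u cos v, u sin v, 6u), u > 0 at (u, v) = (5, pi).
K = 0

Coefficients of the first fundamental form: E = 37, F = 0, G = u^2.
Coefficients of the second fundamental form: L = 0, M = 0, N = 6*sqrt(37)*u^2/(37*Abs(u)).
Assemble K = (LN − M²)/(EG − F²) = 0. At (u, v) = (5, pi): K = 0.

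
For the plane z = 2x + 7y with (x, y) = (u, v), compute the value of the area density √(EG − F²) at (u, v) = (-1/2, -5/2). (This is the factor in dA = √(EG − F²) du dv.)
√(EG − F²)|_{(-1/2, -5/2)} = 3*sqrt(6)

E = 5, F = 14, G = 50, so EG − F² = 54. Taking the positive square root: √(EG − F²) = 3*sqrt(6). At (u, v) = (-1/2, -5/2): 3*sqrt(6).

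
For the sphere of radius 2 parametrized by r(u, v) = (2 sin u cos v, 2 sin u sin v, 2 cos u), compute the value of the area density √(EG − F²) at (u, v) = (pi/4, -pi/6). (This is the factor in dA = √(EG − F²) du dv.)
√(EG − F²)|_{(pi/4, -pi/6)} = 2*sqrt(2)

E = 4, F = 0, G = 4*sin(u)^2, so EG − F² = 16*sin(u)^2. Taking the positive square root: √(EG − F²) = 4*Abs(sin(u)). At (u, v) = (pi/4, -pi/6): 2*sqrt(2).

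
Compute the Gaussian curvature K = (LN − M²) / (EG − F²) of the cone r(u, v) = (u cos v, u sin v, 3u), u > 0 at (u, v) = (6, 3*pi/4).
K = 0

Coefficients of the first fundamental form: E = 10, F = 0, G = u^2.
Coefficients of the second fundamental form: L = 0, M = 0, N = 3*sqrt(10)*u^2/(10*Abs(u)).
Assemble K = (LN − M²)/(EG − F²) = 0. At (u, v) = (6, 3*pi/4): K = 0.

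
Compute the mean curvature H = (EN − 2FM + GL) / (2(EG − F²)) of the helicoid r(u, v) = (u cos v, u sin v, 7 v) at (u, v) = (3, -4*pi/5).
H = 0

With E = 1, F = 0, G = u^2 + 49, L = 0, M = -7/sqrt(u^2 + 49), N = 0, assemble
  H = (EN − 2FM + GL) / (2(EG − F²)) = 0.
At (u, v) = (3, -4*pi/5): H = 0.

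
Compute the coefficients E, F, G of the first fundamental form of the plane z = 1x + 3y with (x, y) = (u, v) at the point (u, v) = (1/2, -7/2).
E = 2;  F = 3;  G = 10

Partials: r_u = (1, 0, 1), r_v = (0, 1, 3). As functions of (u, v):
  E = r_u · r_u = 2,
  F = r_u · r_v = 3,
  G = r_v · r_v = 10.
Evaluating at (u, v) = (1/2, -7/2): E = 2, F = 3, G = 10.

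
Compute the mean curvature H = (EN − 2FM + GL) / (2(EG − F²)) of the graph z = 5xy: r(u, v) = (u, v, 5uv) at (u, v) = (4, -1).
H = 125*sqrt(426)/45369

With E = 25*v^2 + 1, F = 25*u*v, G = 25*u^2 + 1, L = 0, M = 5/sqrt(25*u^2 + 25*v^2 + 1), N = 0, assemble
  H = (EN − 2FM + GL) / (2(EG − F²)) = -125*u*v/(25*u^2 + 25*v^2 + 1)^(3/2).
At (u, v) = (4, -1): H = 125*sqrt(426)/45369.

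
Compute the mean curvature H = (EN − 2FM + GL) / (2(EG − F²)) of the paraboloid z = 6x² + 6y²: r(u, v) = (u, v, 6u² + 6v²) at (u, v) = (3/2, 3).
H = 9732*sqrt(1621)/2627641

With E = 144*u^2 + 1, F = 144*u*v, G = 144*v^2 + 1, L = 12/sqrt(144*u^2 + 144*v^2 + 1), M = 0, N = 12/sqrt(144*u^2 + 144*v^2 + 1), assemble
  H = (EN − 2FM + GL) / (2(EG − F²)) = 12*(72*u^2 + 72*v^2 + 1)/(144*u^2 + 144*v^2 + 1)^(3/2).
At (u, v) = (3/2, 3): H = 9732*sqrt(1621)/2627641.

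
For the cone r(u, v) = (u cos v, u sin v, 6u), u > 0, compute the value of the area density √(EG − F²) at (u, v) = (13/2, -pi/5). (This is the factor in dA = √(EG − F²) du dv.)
√(EG − F²)|_{(13/2, -pi/5)} = 13*sqrt(37)/2

E = 37, F = 0, G = u^2, so EG − F² = 37*u^2. Taking the positive square root: √(EG − F²) = sqrt(37)*Abs(u). At (u, v) = (13/2, -pi/5): 13*sqrt(37)/2.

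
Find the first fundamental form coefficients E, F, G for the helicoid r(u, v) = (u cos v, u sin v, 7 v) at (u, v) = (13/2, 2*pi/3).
E = 1;  F = 0;  G = 365/4

Partials: r_u = (cos(v), sin(v), 0), r_v = (-u*sin(v), u*cos(v), 7). As functions of (u, v):
  E = r_u · r_u = 1,
  F = r_u · r_v = 0,
  G = r_v · r_v = u^2 + 49.
Evaluating at (u, v) = (13/2, 2*pi/3): E = 1, F = 0, G = 365/4.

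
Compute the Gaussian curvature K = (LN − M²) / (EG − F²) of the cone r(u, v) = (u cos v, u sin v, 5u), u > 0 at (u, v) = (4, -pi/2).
K = 0

Coefficients of the first fundamental form: E = 26, F = 0, G = u^2.
Coefficients of the second fundamental form: L = 0, M = 0, N = 5*sqrt(26)*u^2/(26*Abs(u)).
Assemble K = (LN − M²)/(EG − F²) = 0. At (u, v) = (4, -pi/2): K = 0.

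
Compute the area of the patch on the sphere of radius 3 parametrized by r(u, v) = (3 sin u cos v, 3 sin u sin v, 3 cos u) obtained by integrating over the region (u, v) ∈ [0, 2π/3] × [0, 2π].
Area = 27*pi

Area = ∫∫ √(EG − F²) du dv with √(EG − F²) = 9*Abs(sin(u)). Integrating over [0, 2π/3] × [0, 2π] gives 27*pi.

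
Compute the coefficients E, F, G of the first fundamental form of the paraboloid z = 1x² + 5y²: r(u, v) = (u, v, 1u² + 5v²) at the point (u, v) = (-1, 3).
E = 5;  F = -60;  G = 901

Partials: r_u = (1, 0, 2*u), r_v = (0, 1, 10*v). As functions of (u, v):
  E = r_u · r_u = 4*u^2 + 1,
  F = r_u · r_v = 20*u*v,
  G = r_v · r_v = 100*v^2 + 1.
Evaluating at (u, v) = (-1, 3): E = 5, F = -60, G = 901.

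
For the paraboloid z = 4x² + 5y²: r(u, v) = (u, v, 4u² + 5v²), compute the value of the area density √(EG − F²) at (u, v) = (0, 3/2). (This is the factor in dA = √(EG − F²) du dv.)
√(EG − F²)|_{(0, 3/2)} = sqrt(226)

E = 64*u^2 + 1, F = 80*u*v, G = 100*v^2 + 1, so EG − F² = 64*u^2 + 100*v^2 + 1. Taking the positive square root: √(EG − F²) = sqrt(64*u^2 + 100*v^2 + 1). At (u, v) = (0, 3/2): sqrt(226).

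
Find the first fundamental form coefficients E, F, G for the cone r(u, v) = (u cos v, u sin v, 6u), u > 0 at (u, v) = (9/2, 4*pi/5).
E = 37;  F = 0;  G = 81/4

Partials: r_u = (cos(v), sin(v), 6), r_v = (-u*sin(v), u*cos(v), 0). As functions of (u, v):
  E = r_u · r_u = 37,
  F = r_u · r_v = 0,
  G = r_v · r_v = u^2.
Evaluating at (u, v) = (9/2, 4*pi/5): E = 37, F = 0, G = 81/4.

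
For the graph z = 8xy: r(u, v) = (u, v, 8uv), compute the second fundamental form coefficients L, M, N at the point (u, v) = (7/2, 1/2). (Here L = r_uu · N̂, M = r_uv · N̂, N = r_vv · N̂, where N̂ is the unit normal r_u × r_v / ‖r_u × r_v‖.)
L = 0;  M = 8*sqrt(89)/267;  N = 0

Compute the unit normal N̂(u, v) = (-8*v/sqrt(64*u^2 + 64*v^2 + 1), -8*u/sqrt(64*u^2 + 64*v^2 + 1), 1/sqrt(64*u^2 + 64*v^2 + 1)), and the second partials r_uu, r_uv, r_vv. Take dot products:
  L(u, v) = r_uu · N̂ = 0,
  M(u, v) = r_uv · N̂ = 8/sqrt(64*u^2 + 64*v^2 + 1),
  N(u, v) = r_vv · N̂ = 0.
Evaluating at (u, v) = (7/2, 1/2):
  L = 0, M = 8*sqrt(89)/267, N = 0.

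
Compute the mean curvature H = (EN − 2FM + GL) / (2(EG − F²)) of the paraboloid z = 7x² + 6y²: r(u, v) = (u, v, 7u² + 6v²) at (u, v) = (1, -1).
H = 2197*sqrt(341)/116281

With E = 196*u^2 + 1, F = 168*u*v, G = 144*v^2 + 1, L = 14/sqrt(196*u^2 + 144*v^2 + 1), M = 0, N = 12/sqrt(196*u^2 + 144*v^2 + 1), assemble
  H = (EN − 2FM + GL) / (2(EG − F²)) = (1176*u^2 + 1008*v^2 + 13)/(196*u^2 + 144*v^2 + 1)^(3/2).
At (u, v) = (1, -1): H = 2197*sqrt(341)/116281.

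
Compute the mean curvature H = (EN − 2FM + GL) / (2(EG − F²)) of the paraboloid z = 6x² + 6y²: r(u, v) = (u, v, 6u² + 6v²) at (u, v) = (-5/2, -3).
H = 13188*sqrt(13)/371293

With E = 144*u^2 + 1, F = 144*u*v, G = 144*v^2 + 1, L = 12/sqrt(144*u^2 + 144*v^2 + 1), M = 0, N = 12/sqrt(144*u^2 + 144*v^2 + 1), assemble
  H = (EN − 2FM + GL) / (2(EG − F²)) = 12*(72*u^2 + 72*v^2 + 1)/(144*u^2 + 144*v^2 + 1)^(3/2).
At (u, v) = (-5/2, -3): H = 13188*sqrt(13)/371293.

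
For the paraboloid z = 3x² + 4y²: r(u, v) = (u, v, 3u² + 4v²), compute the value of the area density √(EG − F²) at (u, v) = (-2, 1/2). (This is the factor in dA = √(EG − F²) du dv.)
√(EG − F²)|_{(-2, 1/2)} = sqrt(161)

E = 36*u^2 + 1, F = 48*u*v, G = 64*v^2 + 1, so EG − F² = 36*u^2 + 64*v^2 + 1. Taking the positive square root: √(EG − F²) = sqrt(36*u^2 + 64*v^2 + 1). At (u, v) = (-2, 1/2): sqrt(161).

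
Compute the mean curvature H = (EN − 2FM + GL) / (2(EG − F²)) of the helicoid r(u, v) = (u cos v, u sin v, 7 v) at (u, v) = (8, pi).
H = 0

With E = 1, F = 0, G = u^2 + 49, L = 0, M = -7/sqrt(u^2 + 49), N = 0, assemble
  H = (EN − 2FM + GL) / (2(EG − F²)) = 0.
At (u, v) = (8, pi): H = 0.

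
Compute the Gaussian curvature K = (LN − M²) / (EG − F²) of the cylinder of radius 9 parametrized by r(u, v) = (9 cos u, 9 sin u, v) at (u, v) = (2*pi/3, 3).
K = 0

Coefficients of the first fundamental form: E = 81, F = 0, G = 1.
Coefficients of the second fundamental form: L = -9, M = 0, N = 0.
Assemble K = (LN − M²)/(EG − F²) = 0. At (u, v) = (2*pi/3, 3): K = 0.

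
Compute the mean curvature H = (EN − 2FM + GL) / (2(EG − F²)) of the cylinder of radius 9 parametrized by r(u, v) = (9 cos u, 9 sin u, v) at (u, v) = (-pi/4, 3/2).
H = -1/18

With E = 81, F = 0, G = 1, L = -9, M = 0, N = 0, assemble
  H = (EN − 2FM + GL) / (2(EG − F²)) = -1/18.
At (u, v) = (-pi/4, 3/2): H = -1/18.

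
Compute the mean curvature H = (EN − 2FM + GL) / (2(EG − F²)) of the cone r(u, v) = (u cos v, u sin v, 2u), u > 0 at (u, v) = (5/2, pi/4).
H = 2*sqrt(5)/25

With E = 5, F = 0, G = u^2, L = 0, M = 0, N = 2*sqrt(5)*u^2/(5*Abs(u)), assemble
  H = (EN − 2FM + GL) / (2(EG − F²)) = sqrt(5)/(5*Abs(u)).
At (u, v) = (5/2, pi/4): H = 2*sqrt(5)/25.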